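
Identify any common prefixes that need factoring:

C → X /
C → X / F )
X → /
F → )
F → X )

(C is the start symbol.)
Yes, C has productions with common prefix 'X /'

Left-factoring is needed when two productions for the same non-terminal
share a common prefix on the right-hand side.

Productions for C:
  C → X /
  C → X / F )
Productions for F:
  F → )
  F → X )

Found common prefix 'X /' in productions for C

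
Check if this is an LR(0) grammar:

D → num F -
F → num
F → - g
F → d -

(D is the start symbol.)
A grammar is LR(0) if no state in the canonical LR(0) collection has:
  - both a shift item (dot before a terminal) and a complete item (shift-reduce conflict), or
  - two or more complete items (reduce-reduce conflict; the accept item [D' → D .] counts as a complete item here).

Augment with D' → D and build the canonical LR(0) collection (I0 = CLOSURE({[D' → . D]}), then GOTO on every symbol after a dot until no new states appear). It has 10 states:
  I0: { [D → . num F -], [D' → . D] }  — shift
  I1: { [D' → D .] }  — accept
  I2: { [D → num . F -], [F → . - g], [F → . d -], [F → . num] }  — shift
  I3: { [F → - . g] }  — shift
  I4: { [D → num F . -] }  — shift
  I5: { [F → d . -] }  — shift
  I6: { [F → num .] }  — reduce
  I7: { [F → d - .] }  — reduce
  I8: { [D → num F - .] }  — reduce
  I9: { [F → - g .] }  — reduce

Every state is either a pure shift/goto state or contains exactly one complete item and nothing to shift — no conflicts. The grammar is LR(0).

Answer: Yes, the grammar is LR(0)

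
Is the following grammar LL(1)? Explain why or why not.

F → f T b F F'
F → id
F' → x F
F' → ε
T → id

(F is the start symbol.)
No. Predict set conflict for F': { 'x' }

A grammar is LL(1) if for each non-terminal N with multiple productions, the predict sets of those productions are pairwise disjoint, where PREDICT(N → α) = (FIRST(α) \ {ε}) ∪ (FOLLOW(N) if α ⇒* ε).

Relevant sets:
  FOLLOW(F') = { $, 'x' }

For F:
  PREDICT(F → f T b F F') = { 'f' }
  PREDICT(F → id) = { 'id' }
For F':
  PREDICT(F' → x F) = { 'x' }
  PREDICT(F' → ε) = { $, 'x' }
T has a single production, so nothing to check there.

Conflict found: Predict set conflict for F': { 'x' }
The grammar is NOT LL(1).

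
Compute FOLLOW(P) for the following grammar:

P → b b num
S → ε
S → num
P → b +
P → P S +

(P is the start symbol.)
{ $, '+', 'num' }

To compute FOLLOW(P), find every occurrence of P on a right-hand side N → α P β: add FIRST(β) \ {ε}, and if β is empty or nullable also add FOLLOW(N). Iterate to a fixed point.

P is the start symbol, so $ ∈ FOLLOW(P).
In P → P S +: P is followed by S '+', add FIRST(S '+') \ {ε} = { '+', 'num' }

Taking the union: FOLLOW(P) = { $, '+', 'num' }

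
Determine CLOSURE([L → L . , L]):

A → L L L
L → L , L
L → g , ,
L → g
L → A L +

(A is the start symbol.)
{ [L → L . , L] }

To compute CLOSURE, for each item [A → α.Bβ] where B is a non-terminal, add [B → .γ] for all productions B → γ; repeat for the newly added items until nothing changes.

Start with: [L → L . , L]
The dot precedes the terminal ',', so nothing is added.

CLOSURE = { [L → L . , L] }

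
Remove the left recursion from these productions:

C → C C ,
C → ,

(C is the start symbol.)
C → , C'
C' → C , C'
C' → ε

C is directly left-recursive. The standard transformation for
  A → A α₁ | ... | A α_m | β₁ | ... | β_n
is
  A  → β₁ A' | ... | β_n A'
  A' → α₁ A' | ... | α_m A' | ε

C → , becomes C → , C'
C → C C , becomes C' → C , C'
Add C' → ε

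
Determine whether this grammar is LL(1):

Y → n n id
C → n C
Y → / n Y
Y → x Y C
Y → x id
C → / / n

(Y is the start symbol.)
A grammar is LL(1) if for each non-terminal N with multiple productions, the predict sets of those productions are pairwise disjoint, where PREDICT(N → α) = (FIRST(α) \ {ε}) ∪ (FOLLOW(N) if α ⇒* ε).

For Y:
  PREDICT(Y → n n id) = { 'n' }
  PREDICT(Y → '/' n Y) = { '/' }
  PREDICT(Y → x Y C) = { 'x' }
  PREDICT(Y → x id) = { 'x' }
For C:
  PREDICT(C → n C) = { 'n' }
  PREDICT(C → '/' '/' n) = { '/' }

Conflict found: Predict set conflict for Y: { 'x' }
The grammar is NOT LL(1).

Answer: No. Predict set conflict for Y: { 'x' }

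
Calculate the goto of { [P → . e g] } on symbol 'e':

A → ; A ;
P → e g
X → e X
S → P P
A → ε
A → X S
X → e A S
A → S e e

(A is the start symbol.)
{ [P → e . g] }

GOTO(I, 'e') = CLOSURE({ [A → αX.β] : [A → α.Xβ] ∈ I, X = 'e' })

Items with dot before 'e', with the dot advanced:
  [P → . e g] → [P → e . g]
Closure adds nothing (no advanced item has the dot before a non-terminal).

GOTO = { [P → e . g] }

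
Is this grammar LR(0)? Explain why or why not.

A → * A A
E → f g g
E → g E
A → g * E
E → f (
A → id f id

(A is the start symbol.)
Yes, the grammar is LR(0)

A grammar is LR(0) if no state in the canonical LR(0) collection has:
  - both a shift item (dot before a terminal) and a complete item (shift-reduce conflict), or
  - two or more complete items (reduce-reduce conflict; the accept item [A' → A .] counts as a complete item here).

Augment with A' → A and build the canonical LR(0) collection (I0 = CLOSURE({[A' → . A]}), then GOTO on every symbol after a dot until no new states appear). It has 17 states:
  I0: { [A → . * A A], [A → . g * E], [A → . id f id], [A' → . A] }  — shift
  I1: { [A → * . A A], [A → . * A A], [A → . g * E], [A → . id f id] }  — shift
  I2: { [A' → A .] }  — accept
  I3: { [A → g . * E] }  — shift
  I4: { [A → id . f id] }  — shift
  I5: { [A → id f . id] }  — shift
  I6: { [A → id f id .] }  — reduce
  I7: { [A → g * . E], [E → . f (], [E → . f g g], [E → . g E] }  — shift
  I8: { [A → g * E .] }  — reduce
  I9: { [E → f . (], [E → f . g g] }  — shift
  I10: { [E → . f (], [E → . f g g], [E → . g E], [E → g . E] }  — shift
  I11: { [E → g E .] }  — reduce
  I12: { [E → f ( .] }  — reduce
  I13: { [E → f g . g] }  — shift
  I14: { [E → f g g .] }  — reduce
  I15: { [A → * A . A], [A → . * A A], [A → . g * E], [A → . id f id] }  — shift
  I16: { [A → * A A .] }  — reduce

Every state is either a pure shift/goto state or contains exactly one complete item and nothing to shift — no conflicts. The grammar is LR(0).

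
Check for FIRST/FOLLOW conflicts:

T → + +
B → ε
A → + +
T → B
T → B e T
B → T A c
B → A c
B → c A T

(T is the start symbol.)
Yes. T → '+' '+' with FOLLOW(T) on { '+' }; T → B e T with FOLLOW(T) on { '+', 'e' }; B → T A c with FOLLOW(B) on { '+', 'e' }; B → A c with FOLLOW(B) on { '+' }

Nullable non-terminals: B, T.
FIRST sets used below: FIRST(T) = { '+', 'c', 'e', ε }, FIRST(A) = { '+' }, FIRST(B) = { '+', 'c', 'e', ε }

B: nullable alternative(s) B → ε; FOLLOW(B) = { $, '+', 'e' }
  B → ε: FIRST \ {ε} = { } — this is the only nullable alternative, skip
  B → T A c: FIRST \ {ε} = { '+', 'c', 'e' } — overlaps FOLLOW(B) on { '+', 'e' }: CONFLICT
  B → A c: FIRST \ {ε} = { '+' } — overlaps FOLLOW(B) on { '+' }: CONFLICT
  B → c A T: FIRST \ {ε} = { 'c' } — disjoint from FOLLOW(B)

T: nullable alternative(s) T → B; FOLLOW(T) = { $, '+', 'e' }
  T → + +: FIRST \ {ε} = { '+' } — overlaps FOLLOW(T) on { '+' }: CONFLICT
  T → B: FIRST \ {ε} = { '+', 'c', 'e' } — this is the only nullable alternative, skip
  T → B e T: FIRST \ {ε} = { '+', 'c', 'e' } — overlaps FOLLOW(T) on { '+', 'e' }: CONFLICT

A has no nullable alternative, so no FIRST/FOLLOW check is needed there.

So the grammar has 4 FIRST/FOLLOW conflicts (marked CONFLICT above).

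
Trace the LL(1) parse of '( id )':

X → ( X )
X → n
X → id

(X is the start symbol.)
LL(1) parsing maintains a stack (initially the start symbol over $) and the input. At each step: if the stack top is a terminal, match it against the current input token; if it is a non-terminal N, replace it with the RHS of M[N, lookahead] (the unique production whose predict set contains the lookahead).

Stack is shown with the top on the left.

Stack    Input     Action
-------------------------
X $      ( id ) $  output X → ( X )
( X ) $  ( id ) $  match '('
X ) $    id ) $    output X → id
id ) $   id ) $    match 'id'
) $      ) $       match ')'
$        $         accept

The string is accepted.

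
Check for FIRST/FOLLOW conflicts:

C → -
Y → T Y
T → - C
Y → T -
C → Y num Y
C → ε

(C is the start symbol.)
Yes. C → '-' with FOLLOW(C) on { '-' }; C → Y num Y with FOLLOW(C) on { '-' }

Nullable non-terminals: C.
FIRST sets used below: FIRST(Y) = { '-' }

C: nullable alternative(s) C → ε; FOLLOW(C) = { $, '-' }
  C → -: FIRST \ {ε} = { '-' } — overlaps FOLLOW(C) on { '-' }: CONFLICT
  C → Y num Y: FIRST \ {ε} = { '-' } — overlaps FOLLOW(C) on { '-' }: CONFLICT
  C → ε: FIRST \ {ε} = { } — this is the only nullable alternative, skip

T, Y have no nullable alternative, so no FIRST/FOLLOW check is needed there.

So the grammar has 2 FIRST/FOLLOW conflicts (marked CONFLICT above).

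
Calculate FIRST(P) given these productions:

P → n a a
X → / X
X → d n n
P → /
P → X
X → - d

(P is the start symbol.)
{ '-', '/', 'd', 'n' }

FIRST sets of the other non-terminals involved (by the same procedure, iterated to a fixed point):
  FIRST(X) = { '-', '/', 'd' }

From P → n a a:
  - n is a terminal: add 'n' and stop
From P → /:
  - '/' is a terminal: add '/' and stop
From P → X:
  - X is a non-terminal: add FIRST(X) \ {ε} = { '-', '/', 'd' }
    X is not nullable, so stop

Collecting: FIRST(P) = { '-', '/', 'd', 'n' }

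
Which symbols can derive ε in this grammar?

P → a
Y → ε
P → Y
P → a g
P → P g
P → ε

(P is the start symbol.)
ε-productions: Y → ε, P → ε
So Y, P are immediately nullable.
Every non-terminal is now nullable.
Nullable = { 'P', 'Y' }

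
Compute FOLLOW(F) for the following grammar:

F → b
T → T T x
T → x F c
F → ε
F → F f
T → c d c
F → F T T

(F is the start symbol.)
{ $, 'c', 'f', 'x' }

To compute FOLLOW(F), find every occurrence of F on a right-hand side N → α F β: add FIRST(β) \ {ε}, and if β is empty or nullable also add FOLLOW(N). Iterate to a fixed point.

F is the start symbol, so $ ∈ FOLLOW(F).
In T → x F c: F is followed by c, add FIRST(c) \ {ε} = { 'c' }
In F → F f: F is followed by f, add FIRST(f) \ {ε} = { 'f' }
In F → F T T: F is followed by T T, add FIRST(T T) \ {ε} = { 'c', 'x' }

Taking the union: FOLLOW(F) = { $, 'c', 'f', 'x' }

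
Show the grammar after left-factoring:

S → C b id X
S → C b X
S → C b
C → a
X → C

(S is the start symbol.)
Left-factoring transforms A → αβ₁ | αβ₂ into A → αA' and A' → β₁ | β₂
(α is the longest common prefix among the alternatives). Repeat until
no nonterminal has two alternatives with a common prefix.

Round 1: S has alternatives sharing prefix 'C b'. Introduce S': S → C b S'
  Add: S' → id X
  Add: S' → X
  Add: S' → ε

No remaining common prefixes — done.

Resulting grammar:
S → C b S'
S' → id X
S' → X
S' → ε
C → a
X → C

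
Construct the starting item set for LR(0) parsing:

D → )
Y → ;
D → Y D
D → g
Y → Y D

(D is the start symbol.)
First, augment the grammar with D' → D
I₀ = CLOSURE({ [D' → . D] }):
  [D' → . D] has the dot before D: add [D → . )], [D → . Y D], [D → . g]
  [D → . Y D] has the dot before Y: add [Y → . ;], [Y → . Y D]
No further items can be added.

I₀ = { [D → . )], [D → . Y D], [D → . g], [D' → . D], [Y → . ;], [Y → . Y D] }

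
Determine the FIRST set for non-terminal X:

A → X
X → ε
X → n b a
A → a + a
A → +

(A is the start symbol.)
{ 'n', ε }

To compute FIRST(X), examine every production with X on the left-hand side, reading each right-hand side left to right until a non-nullable symbol is reached.

From X → ε:
  - ε-production, so ε ∈ FIRST(X)
From X → n b a:
  - n is a terminal: add 'n' and stop

Collecting: FIRST(X) = { 'n', ε }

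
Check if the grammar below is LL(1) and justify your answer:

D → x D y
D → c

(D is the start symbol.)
For D:
  PREDICT(D → x D y) = { 'x' }
  PREDICT(D → c) = { 'c' }

All predict sets are disjoint. The grammar IS LL(1).

Answer: Yes, the grammar is LL(1).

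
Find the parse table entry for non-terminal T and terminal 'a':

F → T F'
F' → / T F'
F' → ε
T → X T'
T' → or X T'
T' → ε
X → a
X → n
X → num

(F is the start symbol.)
To find M[T, 'a'], we find productions for T where 'a' is in the predict set (PREDICT(N → α) = (FIRST(α) \ {ε}) ∪ (FOLLOW(N) if α ⇒* ε)).

Relevant sets:
  FIRST(X) = { 'a', 'n', 'num' }

T → X T': PREDICT = { 'a', 'n', 'num' }
  'a' is in predict set, so this production goes in M[T, 'a']

M[T, 'a'] = T → X T'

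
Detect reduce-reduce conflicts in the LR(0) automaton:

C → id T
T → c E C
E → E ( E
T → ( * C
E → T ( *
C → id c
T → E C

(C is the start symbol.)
Yes — I13: [T → E C .] vs [T → c E C .]

A reduce-reduce conflict occurs when an LR(0) state has two complete items [A → α .] and [B → β .] — both call for a reduction, and with no lookahead the parser cannot choose between them.

Augment with C' → C and build the canonical LR(0) collection (I0 = CLOSURE({[C' → . C]}), then GOTO on every symbol after a dot until no new states appear). It has 18 states:
  I0: { [C → . id T], [C → . id c], [C' → . C] }  — shift
  I1: { [C' → C .] }  — accept
  I2: { [C → id . T], [C → id . c], [E → . E ( E], [E → . T ( *], [T → . ( * C], [T → . E C], [T → . c E C] }  — shift
  I3: { [T → ( . * C] }  — shift
  I4: { [C → . id T], [C → . id c], [E → E . ( E], [T → E . C] }  — shift
  I5: { [C → id T .], [E → T . ( *] }  — shift, reduce
  I6: { [C → id c .], [E → . E ( E], [E → . T ( *], [T → . ( * C], [T → . E C], [T → . c E C], [T → c . E C] }  — shift, reduce
  I7: { [C → . id T], [C → . id c], [E → E . ( E], [T → E . C], [T → c E . C] }  — shift
  I8: { [E → T . ( *] }  — shift
  I9: { [E → . E ( E], [E → . T ( *], [T → . ( * C], [T → . E C], [T → . c E C], [T → c . E C] }  — shift
  I10: { [E → T ( . *] }  — shift
  I11: { [E → T ( * .] }  — reduce
  I12: { [E → . E ( E], [E → . T ( *], [E → E ( . E], [T → . ( * C], [T → . E C], [T → . c E C] }  — shift
  I13: { [T → E C .], [T → c E C .] }  — 2 reduces
  I14: { [C → . id T], [C → . id c], [E → E ( E .], [E → E . ( E], [T → E . C] }  — shift, reduce
  I15: { [T → E C .] }  — reduce
  I16: { [C → . id T], [C → . id c], [T → ( * . C] }  — shift
  I17: { [T → ( * C .] }  — reduce

I13 contains complete items [T → E C .], [T → c E C .] — reduce-reduce conflict.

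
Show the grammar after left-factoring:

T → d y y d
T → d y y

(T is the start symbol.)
T → d y y T'
T' → d
T' → ε

Left-factoring transforms A → αβ₁ | αβ₂ into A → αA' and A' → β₁ | β₂
(α is the longest common prefix among the alternatives). Repeat until
no nonterminal has two alternatives with a common prefix.

Round 1: T has alternatives sharing prefix 'd y y'. Introduce T': T → d y y T'
  Add: T' → d
  Add: T' → ε

No remaining common prefixes — done.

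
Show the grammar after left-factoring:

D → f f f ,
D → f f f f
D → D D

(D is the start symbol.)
D → f f f D'
D' → ,
D' → f
D → D D

Left-factoring transforms A → αβ₁ | αβ₂ into A → αA' and A' → β₁ | β₂
(α is the longest common prefix among the alternatives). Repeat until
no nonterminal has two alternatives with a common prefix.

Round 1: D has alternatives sharing prefix 'f f f'. Introduce D': D → f f f D'
  Add: D' → ,
  Add: D' → f

No remaining common prefixes — done.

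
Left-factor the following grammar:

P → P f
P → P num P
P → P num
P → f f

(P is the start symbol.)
P → P P'
P' → f
P' → num P''
P'' → P
P'' → ε
P → f f

Left-factoring transforms A → αβ₁ | αβ₂ into A → αA' and A' → β₁ | β₂
(α is the longest common prefix among the alternatives). Repeat until
no nonterminal has two alternatives with a common prefix.

Round 1: P has alternatives sharing prefix 'P'. Introduce P': P → P P'
  Add: P' → f
  Add: P' → num P
  Add: P' → num

Round 2: P' has alternatives sharing prefix 'num'. Introduce P'': P' → num P''
  Add: P'' → P
  Add: P'' → ε

No remaining common prefixes — done.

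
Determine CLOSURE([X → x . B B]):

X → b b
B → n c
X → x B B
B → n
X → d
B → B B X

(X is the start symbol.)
{ [B → . B B X], [B → . n c], [B → . n], [X → x . B B] }

To compute CLOSURE, for each item [A → α.Bβ] where B is a non-terminal, add [B → .γ] for all productions B → γ; repeat for the newly added items until nothing changes.

Start with: [X → x . B B]
  [X → x . B B] has the dot before B: add [B → . n c], [B → . n], [B → . B B X]
No further items can be added.

CLOSURE = { [B → . B B X], [B → . n c], [B → . n], [X → x . B B] }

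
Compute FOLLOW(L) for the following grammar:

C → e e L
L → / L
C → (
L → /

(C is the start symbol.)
{ $ }

To compute FOLLOW(L), find every occurrence of L on a right-hand side N → α L β: add FIRST(β) \ {ε}, and if β is empty or nullable also add FOLLOW(N). Iterate to a fixed point.

In C → e e L: L is at the end, add FOLLOW(C)
In L → / L: L is at the end; this adds FOLLOW(L) to itself — nothing new

The FOLLOW sets referred to above (computed the same way, to a fixed point):
  FOLLOW(C) = { $ }

Taking the union: FOLLOW(L) = { $ }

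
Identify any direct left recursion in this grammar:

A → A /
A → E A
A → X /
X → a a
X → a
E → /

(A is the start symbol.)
A → A /: LEFT RECURSIVE (starts with A)
A → E A: starts with E
A → X /: starts with X
X → a a: starts with a
X → a: starts with a
E → /: starts with '/'

The grammar has direct left recursion on: A.

Answer: Yes, A is left-recursive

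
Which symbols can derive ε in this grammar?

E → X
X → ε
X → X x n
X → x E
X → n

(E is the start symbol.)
{ 'E', 'X' }

ε-productions: X → ε
So X is immediately nullable.
E → X: every symbol on the right is nullable, so E is nullable too.
Every non-terminal is now nullable.
Nullable = { 'E', 'X' }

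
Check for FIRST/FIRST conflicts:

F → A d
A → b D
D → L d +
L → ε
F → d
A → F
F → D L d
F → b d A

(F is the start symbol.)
Yes. F → A d / F → d on { 'd' }; F → A d / F → D L d on { 'd' }; F → A d / F → b d A on { 'b' }; F → d / F → D L d on { 'd' }; A → b D / A → F on { 'b' }

A FIRST/FIRST conflict occurs when two productions N → α and N → β for the same non-terminal have FIRST(α) ∩ FIRST(β) ≠ ∅ (with ε ∈ FIRST of a nullable right-hand side, so two nullable alternatives also conflict).

FIRST sets of the non-terminals at (or reachable through a nullable prefix from) the front of some alternative:
  FIRST(A) = { 'b', 'd' }
  FIRST(D) = { 'd' }
  FIRST(F) = { 'b', 'd' }

Productions for F:
  F → A d: FIRST = { 'b', 'd' }
  F → d: FIRST = { 'd' }
  F → D L d: FIRST = { 'd' }
  F → b d A: FIRST = { 'b' }
Productions for A:
  A → b D: FIRST = { 'b' }
  A → F: FIRST = { 'b', 'd' }
D, L have only one production, so no FIRST/FIRST conflict is possible there.

Conflict for F: F → A d and F → d
  Overlap: { 'd' }
Conflict for F: F → A d and F → D L d
  Overlap: { 'd' }
Conflict for F: F → A d and F → b d A
  Overlap: { 'b' }
Conflict for F: F → d and F → D L d
  Overlap: { 'd' }
Conflict for A: A → b D and A → F
  Overlap: { 'b' }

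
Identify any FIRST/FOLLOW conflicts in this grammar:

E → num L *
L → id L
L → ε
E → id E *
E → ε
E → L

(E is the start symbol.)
A FIRST/FOLLOW conflict occurs when a non-terminal N has a nullable alternative N → β (β ⇒* ε) and another alternative N → α with FIRST(α) ∩ FOLLOW(N) ≠ ∅: on such a lookahead the parser cannot decide between expanding α and letting N vanish via β.

Nullable non-terminals: E, L.
FIRST sets used below: FIRST(L) = { 'id', ε }

E: nullable alternative(s) E → ε, E → L; FOLLOW(E) = { $, '*' }
  E → num L *: FIRST \ {ε} = { 'num' } — disjoint from FOLLOW(E)
  E → id E *: FIRST \ {ε} = { 'id' } — disjoint from FOLLOW(E)
  E → ε: FIRST \ {ε} = { } — disjoint from FOLLOW(E)
  E → L: FIRST \ {ε} = { 'id' } — disjoint from FOLLOW(E)

L: nullable alternative(s) L → ε; FOLLOW(L) = { $, '*' }
  L → id L: FIRST \ {ε} = { 'id' } — disjoint from FOLLOW(L)
  L → ε: FIRST \ {ε} = { } — this is the only nullable alternative, skip

No FIRST/FOLLOW conflicts found.

Answer: No FIRST/FOLLOW conflicts.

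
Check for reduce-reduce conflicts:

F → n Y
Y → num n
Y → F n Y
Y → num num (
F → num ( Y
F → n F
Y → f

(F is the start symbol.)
No reduce-reduce conflicts

A reduce-reduce conflict occurs when an LR(0) state has two complete items [A → α .] and [B → β .] — both call for a reduction, and with no lookahead the parser cannot choose between them.

Augment with F' → F and build the canonical LR(0) collection (I0 = CLOSURE({[F' → . F]}), then GOTO on every symbol after a dot until no new states appear). It has 16 states:
  I0: { [F → . n F], [F → . n Y], [F → . num ( Y], [F' → . F] }  — shift
  I1: { [F' → F .] }  — accept
  I2: { [F → . n F], [F → . n Y], [F → . num ( Y], [F → n . F], [F → n . Y], [Y → . F n Y], [Y → . f], [Y → . num n], [Y → . num num (] }  — shift
  I3: { [F → num . ( Y] }  — shift
  I4: { [F → . n F], [F → . n Y], [F → . num ( Y], [F → num ( . Y], [Y → . F n Y], [Y → . f], [Y → . num n], [Y → . num num (] }  — shift
  I5: { [Y → F . n Y] }  — shift
  I6: { [F → num ( Y .] }  — reduce
  I7: { [Y → f .] }  — reduce
  I8: { [F → num . ( Y], [Y → num . n], [Y → num . num (] }  — shift
  I9: { [Y → num n .] }  — reduce
  I10: { [Y → num num . (] }  — shift
  I11: { [Y → num num ( .] }  — reduce
  I12: { [F → . n F], [F → . n Y], [F → . num ( Y], [Y → . F n Y], [Y → . f], [Y → . num n], [Y → . num num (], [Y → F n . Y] }  — shift
  I13: { [Y → F n Y .] }  — reduce
  I14: { [F → n F .], [Y → F . n Y] }  — shift, reduce
  I15: { [F → n Y .] }  — reduce

No state contains more than one complete item.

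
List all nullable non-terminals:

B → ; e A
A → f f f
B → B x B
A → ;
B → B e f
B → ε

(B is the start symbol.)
{ 'B' }

A non-terminal is nullable if it can derive ε (the empty string): either it has an ε-production, or it has a production whose right-hand side consists entirely of nullable non-terminals.

ε-productions: B → ε
So B is immediately nullable.
No further non-terminal can be added: every production for the remaining non-terminals contains a terminal or a non-nullable non-terminal.
Nullable = { 'B' }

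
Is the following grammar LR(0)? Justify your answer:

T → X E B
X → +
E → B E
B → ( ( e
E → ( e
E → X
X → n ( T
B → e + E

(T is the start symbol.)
Augment with T' → T and build the canonical LR(0) collection (I0 = CLOSURE({[T' → . T]}), then GOTO on every symbol after a dot until no new states appear). It has 20 states:
  I0: { [T → . X E B], [T' → . T], [X → . +], [X → . n ( T] }  — shift
  I1: { [X → + .] }  — reduce
  I2: { [T' → T .] }  — accept
  I3: { [B → . ( ( e], [B → . e + E], [E → . ( e], [E → . B E], [E → . X], [T → X . E B], [X → . +], [X → . n ( T] }  — shift
  I4: { [X → n . ( T] }  — shift
  I5: { [T → . X E B], [X → . +], [X → . n ( T], [X → n ( . T] }  — shift
  I6: { [X → n ( T .] }  — reduce
  I7: { [B → ( . ( e], [E → ( . e] }  — shift
  I8: { [B → . ( ( e], [B → . e + E], [E → . ( e], [E → . B E], [E → . X], [E → B . E], [X → . +], [X → . n ( T] }  — shift
  I9: { [B → . ( ( e], [B → . e + E], [T → X E . B] }  — shift
  I10: { [E → X .] }  — reduce
  I11: { [B → e . + E] }  — shift
  I12: { [B → . ( ( e], [B → . e + E], [B → e + . E], [E → . ( e], [E → . B E], [E → . X], [X → . +], [X → . n ( T] }  — shift
  I13: { [B → e + E .] }  — reduce
  I14: { [B → ( . ( e] }  — shift
  I15: { [T → X E B .] }  — reduce
  I16: { [B → ( ( . e] }  — shift
  I17: { [B → ( ( e .] }  — reduce
  I18: { [E → B E .] }  — reduce
  I19: { [E → ( e .] }  — reduce

Every state is either a pure shift/goto state or contains exactly one complete item and nothing to shift — no conflicts. The grammar is LR(0).

Answer: Yes, the grammar is LR(0)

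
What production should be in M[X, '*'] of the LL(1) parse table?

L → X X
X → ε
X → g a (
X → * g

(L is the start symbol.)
To find M[X, '*'], we find productions for X where '*' is in the predict set (PREDICT(N → α) = (FIRST(α) \ {ε}) ∪ (FOLLOW(N) if α ⇒* ε)).

Relevant sets:
  FOLLOW(X) = { $, '*', 'g' }

X → ε: PREDICT = { $, '*', 'g' }
  '*' is in predict set, so this production goes in M[X, '*']
X → g a (: PREDICT = { 'g' }
X → * g: PREDICT = { '*' }
  '*' is in predict set, so this production goes in M[X, '*']

M[X, '*'] = X → ε, X → * g  (a multiply-defined cell — the grammar is not LL(1))

Answer: X → ε, X → * g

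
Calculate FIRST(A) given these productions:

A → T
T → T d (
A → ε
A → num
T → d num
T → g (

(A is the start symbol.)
FIRST sets of the other non-terminals involved (by the same procedure, iterated to a fixed point):
  FIRST(T) = { 'd', 'g' }

From A → T:
  - T is a non-terminal: add FIRST(T) \ {ε} = { 'd', 'g' }
    T is not nullable, so stop
From A → ε:
  - ε-production, so ε ∈ FIRST(A)
From A → num:
  - num is a terminal: add 'num' and stop

Collecting: FIRST(A) = { 'd', 'g', 'num', ε }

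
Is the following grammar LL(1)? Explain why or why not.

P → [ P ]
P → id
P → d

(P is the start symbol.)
Yes, the grammar is LL(1).

A grammar is LL(1) if for each non-terminal N with multiple productions, the predict sets of those productions are pairwise disjoint, where PREDICT(N → α) = (FIRST(α) \ {ε}) ∪ (FOLLOW(N) if α ⇒* ε).

For P:
  PREDICT(P → '[' P ']') = { '[' }
  PREDICT(P → id) = { 'id' }
  PREDICT(P → d) = { 'd' }

All predict sets are disjoint. The grammar IS LL(1).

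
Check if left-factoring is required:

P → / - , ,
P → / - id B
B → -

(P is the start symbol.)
Left-factoring is needed when two productions for the same non-terminal
share a common prefix on the right-hand side.

Productions for P:
  P → / - , ,
  P → / - id B

Found common prefix '/ -' in productions for P

Answer: Yes, P has productions with common prefix '/ -'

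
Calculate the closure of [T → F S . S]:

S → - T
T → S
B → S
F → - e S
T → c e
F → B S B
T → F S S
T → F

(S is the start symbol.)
{ [S → . - T], [T → F S . S] }

Start with: [T → F S . S]
  [T → F S . S] has the dot before S: add [S → . - T]
No further items can be added.

CLOSURE = { [S → . - T], [T → F S . S] }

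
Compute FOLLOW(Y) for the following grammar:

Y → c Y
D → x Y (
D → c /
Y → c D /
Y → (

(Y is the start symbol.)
{ $, '(' }

Y is the start symbol, so $ ∈ FOLLOW(Y).
In Y → c Y: Y is at the end; this adds FOLLOW(Y) to itself — nothing new
In D → x Y (: Y is followed by '(', add FIRST('(') \ {ε} = { '(' }

Taking the union: FOLLOW(Y) = { $, '(' }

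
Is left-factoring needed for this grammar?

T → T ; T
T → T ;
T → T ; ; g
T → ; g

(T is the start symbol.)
Left-factoring is needed when two productions for the same non-terminal
share a common prefix on the right-hand side.

Productions for T:
  T → T ; T
  T → T ;
  T → T ; ; g
  T → ; g

Found common prefix 'T ;' in productions for T

Answer: Yes, T has productions with common prefix 'T ;'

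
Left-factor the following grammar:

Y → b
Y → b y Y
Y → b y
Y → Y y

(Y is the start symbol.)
Y → b Y'
Y' → ε
Y' → y Y''
Y'' → Y
Y'' → ε
Y → Y y

Left-factoring transforms A → αβ₁ | αβ₂ into A → αA' and A' → β₁ | β₂
(α is the longest common prefix among the alternatives). Repeat until
no nonterminal has two alternatives with a common prefix.

Round 1: Y has alternatives sharing prefix 'b'. Introduce Y': Y → b Y'
  Add: Y' → ε
  Add: Y' → y Y
  Add: Y' → y

Round 2: Y' has alternatives sharing prefix 'y'. Introduce Y'': Y' → y Y''
  Add: Y'' → Y
  Add: Y'' → ε

No remaining common prefixes — done.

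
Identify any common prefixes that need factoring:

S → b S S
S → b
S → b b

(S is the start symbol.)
Left-factoring is needed when two productions for the same non-terminal
share a common prefix on the right-hand side.

Productions for S:
  S → b S S
  S → b
  S → b b

Found common prefix 'b' in productions for S

Answer: Yes, S has productions with common prefix 'b'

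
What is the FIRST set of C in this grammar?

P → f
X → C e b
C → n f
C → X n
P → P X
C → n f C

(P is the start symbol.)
{ 'n' }

To compute FIRST(C), examine every production with C on the left-hand side, reading each right-hand side left to right until a non-nullable symbol is reached.

FIRST sets of the other non-terminals involved (by the same procedure, iterated to a fixed point):
  FIRST(X) = { 'n' }

From C → n f:
  - n is a terminal: add 'n' and stop
From C → X n:
  - X is a non-terminal: add FIRST(X) \ {ε} = { 'n' }
    X is not nullable, so stop
From C → n f C:
  - n is a terminal: add 'n' and stop

Collecting: FIRST(C) = { 'n' }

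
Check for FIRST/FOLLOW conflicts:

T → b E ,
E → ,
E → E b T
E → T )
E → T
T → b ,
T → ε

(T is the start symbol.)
A FIRST/FOLLOW conflict occurs when a non-terminal N has a nullable alternative N → β (β ⇒* ε) and another alternative N → α with FIRST(α) ∩ FOLLOW(N) ≠ ∅: on such a lookahead the parser cannot decide between expanding α and letting N vanish via β.

Nullable non-terminals: E, T.
FIRST sets used below: FIRST(E) = { ')', ',', 'b', ε }, FIRST(T) = { 'b', ε }

E: nullable alternative(s) E → T; FOLLOW(E) = { ',', 'b' }
  E → ,: FIRST \ {ε} = { ',' } — overlaps FOLLOW(E) on { ',' }: CONFLICT
  E → E b T: FIRST \ {ε} = { ')', ',', 'b' } — overlaps FOLLOW(E) on { ',', 'b' }: CONFLICT
  E → T ): FIRST \ {ε} = { ')', 'b' } — overlaps FOLLOW(E) on { 'b' }: CONFLICT
  E → T: FIRST \ {ε} = { 'b' } — this is the only nullable alternative, skip

T: nullable alternative(s) T → ε; FOLLOW(T) = { $, ')', ',', 'b' }
  T → b E ,: FIRST \ {ε} = { 'b' } — overlaps FOLLOW(T) on { 'b' }: CONFLICT
  T → b ,: FIRST \ {ε} = { 'b' } — overlaps FOLLOW(T) on { 'b' }: CONFLICT
  T → ε: FIRST \ {ε} = { } — this is the only nullable alternative, skip

So the grammar has 5 FIRST/FOLLOW conflicts (marked CONFLICT above).

Answer: Yes. T → b E ',' with FOLLOW(T) on { 'b' }; T → b ',' with FOLLOW(T) on { 'b' }; E → ',' with FOLLOW(E) on { ',' }; E → E b T with FOLLOW(E) on { ',', 'b' }; E → T ')' with FOLLOW(E) on { 'b' }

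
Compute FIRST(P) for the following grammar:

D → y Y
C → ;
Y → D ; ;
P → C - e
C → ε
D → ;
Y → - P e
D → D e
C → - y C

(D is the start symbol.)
To compute FIRST(P), examine every production with P on the left-hand side, reading each right-hand side left to right until a non-nullable symbol is reached.

FIRST sets of the other non-terminals involved (by the same procedure, iterated to a fixed point):
  FIRST(C) = { '-', ';', ε }

From P → C - e:
  - C is a non-terminal: add FIRST(C) \ {ε} = { '-', ';' }
    C is nullable, so continue to the next symbol
  - '-' is a terminal: add '-' and stop

Collecting: FIRST(P) = { '-', ';' }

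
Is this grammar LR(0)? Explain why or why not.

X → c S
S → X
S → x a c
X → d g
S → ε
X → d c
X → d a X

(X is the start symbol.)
Augment with X' → X and build the canonical LR(0) collection (I0 = CLOSURE({[X' → . X]}), then GOTO on every symbol after a dot until no new states appear). It has 13 states:
  I0: { [X → . c S], [X → . d a X], [X → . d c], [X → . d g], [X' → . X] }  — shift
  I1: { [X' → X .] }  — accept
  I2: { [S → . X], [S → . x a c], [S → .], [X → . c S], [X → . d a X], [X → . d c], [X → . d g], [X → c . S] }  — shift, reduce
  I3: { [X → d . a X], [X → d . c], [X → d . g] }  — shift
  I4: { [X → . c S], [X → . d a X], [X → . d c], [X → . d g], [X → d a . X] }  — shift
  I5: { [X → d c .] }  — reduce
  I6: { [X → d g .] }  — reduce
  I7: { [X → d a X .] }  — reduce
  I8: { [X → c S .] }  — reduce
  I9: { [S → X .] }  — reduce
  I10: { [S → x . a c] }  — shift
  I11: { [S → x a . c] }  — shift
  I12: { [S → x a c .] }  — reduce

Conflict in state I2:
  Shift-reduce conflict between [S → .] and [S → . x a c]
So the grammar is NOT LR(0).

Answer: No. Shift-reduce conflict between [S → .] and [S → . x a c]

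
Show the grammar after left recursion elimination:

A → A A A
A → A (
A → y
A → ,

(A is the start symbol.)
A → y A'
A → , A'
A' → A A A'
A' → ( A'
A' → ε

A is directly left-recursive. The standard transformation for
  A → A α₁ | ... | A α_m | β₁ | ... | β_n
is
  A  → β₁ A' | ... | β_n A'
  A' → α₁ A' | ... | α_m A' | ε

A → y becomes A → y A'
A → , becomes A → , A'
A → A A A becomes A' → A A A'
A → A ( becomes A' → ( A'
Add A' → ε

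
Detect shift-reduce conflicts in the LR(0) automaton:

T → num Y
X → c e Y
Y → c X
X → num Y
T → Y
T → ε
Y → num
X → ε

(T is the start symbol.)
Yes — I0: [T → .] vs [T → . num Y]; I3: [X → .] vs [X → . c e Y]; I4: [Y → num .] vs [Y → . c X]

A shift-reduce conflict occurs when an LR(0) state has both:
  - a complete (reduce) item [A → α .] (dot at the end), and
  - a shift item [B → β . c γ] (dot before a terminal).

Augment with T' → T and build the canonical LR(0) collection (I0 = CLOSURE({[T' → . T]}), then GOTO on every symbol after a dot until no new states appear). It has 13 states:
  I0: { [T → . Y], [T → . num Y], [T → .], [T' → . T], [Y → . c X], [Y → . num] }  — shift, reduce
  I1: { [T' → T .] }  — accept
  I2: { [T → Y .] }  — reduce
  I3: { [X → . c e Y], [X → . num Y], [X → .], [Y → c . X] }  — shift, reduce
  I4: { [T → num . Y], [Y → . c X], [Y → . num], [Y → num .] }  — shift, reduce
  I5: { [T → num Y .] }  — reduce
  I6: { [Y → num .] }  — reduce
  I7: { [Y → c X .] }  — reduce
  I8: { [X → c . e Y] }  — shift
  I9: { [X → num . Y], [Y → . c X], [Y → . num] }  — shift
  I10: { [X → num Y .] }  — reduce
  I11: { [X → c e . Y], [Y → . c X], [Y → . num] }  — shift
  I12: { [X → c e Y .] }  — reduce

I0 contains reduce item [T → .] and shift items [T → . num Y], [Y → . c X], [Y → . num] — shift-reduce conflict.
I3 contains reduce item [X → .] and shift items [X → . c e Y], [X → . num Y] — shift-reduce conflict.
I4 contains reduce item [Y → num .] and shift items [Y → . c X], [Y → . num] — shift-reduce conflict.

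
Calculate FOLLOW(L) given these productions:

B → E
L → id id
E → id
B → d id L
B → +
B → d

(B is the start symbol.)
{ $ }

In B → d id L: L is at the end, add FOLLOW(B)

The FOLLOW sets referred to above (computed the same way, to a fixed point):
  FOLLOW(B) = { $ }

Taking the union: FOLLOW(L) = { $ }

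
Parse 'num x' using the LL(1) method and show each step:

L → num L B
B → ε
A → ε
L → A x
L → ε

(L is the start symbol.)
Stack is shown with the top on the left.

Stack      Input    Action
--------------------------
L $        num x $  output L → num L B
num L B $  num x $  match 'num'
L B $      x $      output L → A x
A x B $    x $      output A → ε
x B $      x $      match 'x'
B $        $        output B → ε
$          $        accept

The string is accepted.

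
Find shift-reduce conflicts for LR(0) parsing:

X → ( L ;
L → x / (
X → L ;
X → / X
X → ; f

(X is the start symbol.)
No shift-reduce conflicts

A shift-reduce conflict occurs when an LR(0) state has both:
  - a complete (reduce) item [A → α .] (dot at the end), and
  - a shift item [B → β . c γ] (dot before a terminal).

Augment with X' → X and build the canonical LR(0) collection (I0 = CLOSURE({[X' → . X]}), then GOTO on every symbol after a dot until no new states appear). It has 14 states:
  I0: { [L → . x / (], [X → . ( L ;], [X → . / X], [X → . ; f], [X → . L ;], [X' → . X] }  — shift
  I1: { [L → . x / (], [X → ( . L ;] }  — shift
  I2: { [L → . x / (], [X → . ( L ;], [X → . / X], [X → . ; f], [X → . L ;], [X → / . X] }  — shift
  I3: { [X → ; . f] }  — shift
  I4: { [X → L . ;] }  — shift
  I5: { [X' → X .] }  — accept
  I6: { [L → x . / (] }  — shift
  I7: { [L → x / . (] }  — shift
  I8: { [L → x / ( .] }  — reduce
  I9: { [X → L ; .] }  — reduce
  I10: { [X → ; f .] }  — reduce
  I11: { [X → / X .] }  — reduce
  I12: { [X → ( L . ;] }  — shift
  I13: { [X → ( L ; .] }  — reduce

No state contains both a complete item and a shift item.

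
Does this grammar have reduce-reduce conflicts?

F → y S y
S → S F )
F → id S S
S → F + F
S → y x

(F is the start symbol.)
No reduce-reduce conflicts

A reduce-reduce conflict occurs when an LR(0) state has two complete items [A → α .] and [B → β .] — both call for a reduction, and with no lookahead the parser cannot choose between them.

Augment with F' → F and build the canonical LR(0) collection (I0 = CLOSURE({[F' → . F]}), then GOTO on every symbol after a dot until no new states appear). It has 16 states:
  I0: { [F → . id S S], [F → . y S y], [F' → . F] }  — shift
  I1: { [F' → F .] }  — accept
  I2: { [F → . id S S], [F → . y S y], [F → id . S S], [S → . F + F], [S → . S F )], [S → . y x] }  — shift
  I3: { [F → . id S S], [F → . y S y], [F → y . S y], [S → . F + F], [S → . S F )], [S → . y x] }  — shift
  I4: { [S → F . + F] }  — shift
  I5: { [F → . id S S], [F → . y S y], [F → y S . y], [S → S . F )] }  — shift
  I6: { [F → . id S S], [F → . y S y], [F → y . S y], [S → . F + F], [S → . S F )], [S → . y x], [S → y . x] }  — shift
  I7: { [S → y x .] }  — reduce
  I8: { [S → S F . )] }  — shift
  I9: { [F → . id S S], [F → . y S y], [F → y . S y], [F → y S y .], [S → . F + F], [S → . S F )], [S → . y x] }  — shift, reduce
  I10: { [S → S F ) .] }  — reduce
  I11: { [F → . id S S], [F → . y S y], [S → F + . F] }  — shift
  I12: { [S → F + F .] }  — reduce
  I13: { [F → . id S S], [F → . y S y], [F → id S . S], [S → . F + F], [S → . S F )], [S → . y x], [S → S . F )] }  — shift
  I14: { [S → F . + F], [S → S F . )] }  — shift
  I15: { [F → . id S S], [F → . y S y], [F → id S S .], [S → S . F )] }  — shift, reduce

No state contains more than one complete item.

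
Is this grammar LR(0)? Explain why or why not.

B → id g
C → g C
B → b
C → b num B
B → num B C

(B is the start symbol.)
Yes, the grammar is LR(0)

A grammar is LR(0) if no state in the canonical LR(0) collection has:
  - both a shift item (dot before a terminal) and a complete item (shift-reduce conflict), or
  - two or more complete items (reduce-reduce conflict; the accept item [B' → B .] counts as a complete item here).

Augment with B' → B and build the canonical LR(0) collection (I0 = CLOSURE({[B' → . B]}), then GOTO on every symbol after a dot until no new states appear). It has 13 states:
  I0: { [B → . b], [B → . id g], [B → . num B C], [B' → . B] }  — shift
  I1: { [B' → B .] }  — accept
  I2: { [B → b .] }  — reduce
  I3: { [B → id . g] }  — shift
  I4: { [B → . b], [B → . id g], [B → . num B C], [B → num . B C] }  — shift
  I5: { [B → num B . C], [C → . b num B], [C → . g C] }  — shift
  I6: { [B → num B C .] }  — reduce
  I7: { [C → b . num B] }  — shift
  I8: { [C → . b num B], [C → . g C], [C → g . C] }  — shift
  I9: { [C → g C .] }  — reduce
  I10: { [B → . b], [B → . id g], [B → . num B C], [C → b num . B] }  — shift
  I11: { [C → b num B .] }  — reduce
  I12: { [B → id g .] }  — reduce

Every state is either a pure shift/goto state or contains exactly one complete item and nothing to shift — no conflicts. The grammar is LR(0).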